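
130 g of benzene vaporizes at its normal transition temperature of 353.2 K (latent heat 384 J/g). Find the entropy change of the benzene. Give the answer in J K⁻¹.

ΔS = 141 J/K

Heat absorbed by the substance: Q = mL = 130 × 384 = 49920 J.
At constant T, ΔS = Q_rev/T = 49920 / 353.2 = 141 J/K.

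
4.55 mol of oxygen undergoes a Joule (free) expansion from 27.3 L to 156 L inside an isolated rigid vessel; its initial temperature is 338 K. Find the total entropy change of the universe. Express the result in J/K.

No heat is exchanged and no work is done, so the ideal-gas temperature stays constant.
Entropy is a state function; using a reversible isothermal path, ΔS_gas = nR ln(V₂/V₁) = 4.55 × 8.314 × ln(156/27.3) = 65.9 J/K.
The insulated surroundings exchange no heat, so ΔS_surr = 0 and ΔS_universe = ΔS_gas.

ΔS_universe = 65.9 J/K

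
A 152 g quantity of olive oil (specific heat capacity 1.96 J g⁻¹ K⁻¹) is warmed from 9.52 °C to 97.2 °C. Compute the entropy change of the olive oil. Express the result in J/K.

ΔS = 80.5 J/K

In kelvin: T₁ = 282.67 K, T₂ = 370.35 K. ΔS = ∫dQ_rev/T = m c ln(T₂/T₁) = 152 × 1.96 × ln(370.35/282.67) = 80.5 J/K.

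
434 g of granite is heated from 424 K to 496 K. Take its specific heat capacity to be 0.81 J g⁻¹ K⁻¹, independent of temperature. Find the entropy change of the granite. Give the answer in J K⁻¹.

ΔS = ∫dQ_rev/T = m c ln(T₂/T₁) = 434 × 0.81 × ln(496/424) = 55.1 J/K.

ΔS = 55.1 J/K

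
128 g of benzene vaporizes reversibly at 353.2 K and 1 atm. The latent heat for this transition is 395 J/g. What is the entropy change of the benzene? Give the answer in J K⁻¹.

ΔS = 143 J/K

Heat absorbed by the substance: Q = mL = 128 × 395 = 50560 J.
At constant T, ΔS = Q_rev/T = 50560 / 353.2 = 143 J/K.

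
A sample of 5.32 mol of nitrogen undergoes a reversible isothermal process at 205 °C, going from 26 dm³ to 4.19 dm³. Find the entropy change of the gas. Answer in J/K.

For an isothermal ideal gas ΔS_gas = nR ln(V₂/V₁) = 5.32 × 8.314 × ln(4.19/26) = -80.7 J/K.

ΔS_gas = -80.7 J/K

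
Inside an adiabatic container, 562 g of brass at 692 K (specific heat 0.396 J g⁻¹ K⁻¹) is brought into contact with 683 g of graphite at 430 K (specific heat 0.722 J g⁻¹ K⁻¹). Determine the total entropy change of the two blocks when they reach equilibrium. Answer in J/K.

ΔS_total = 18.3 J/K

Energy balance: T_f = (m₁c₁T₁ + m₂c₂T₂)/(m₁c₁ + m₂c₂) = 511.47 K.
ΔS₁ = m₁c₁ ln(T_f/T₁) = 222.552 × ln(511.47/692) = -67.28 J/K.
ΔS₂ = m₂c₂ ln(T_f/T₂) = 493.126 × ln(511.47/430) = 85.56 J/K.
ΔS_total = -67.28 + 85.56 = 18.3 J/K.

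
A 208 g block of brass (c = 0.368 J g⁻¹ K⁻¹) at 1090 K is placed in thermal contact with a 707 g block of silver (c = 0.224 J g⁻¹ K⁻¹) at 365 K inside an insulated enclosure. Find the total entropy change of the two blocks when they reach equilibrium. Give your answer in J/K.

Energy balance: T_f = (m₁c₁T₁ + m₂c₂T₂)/(m₁c₁ + m₂c₂) = 601.23 K.
ΔS₁ = m₁c₁ ln(T_f/T₁) = 76.544 × ln(601.23/1090) = -45.54 J/K.
ΔS₂ = m₂c₂ ln(T_f/T₂) = 158.368 × ln(601.23/365) = 79.04 J/K.
ΔS_total = -45.54 + 79.04 = 33.5 J/K.

ΔS_total = 33.5 J/K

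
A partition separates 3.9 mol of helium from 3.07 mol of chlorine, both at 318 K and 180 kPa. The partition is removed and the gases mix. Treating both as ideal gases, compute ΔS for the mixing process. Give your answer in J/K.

ΔS_mix = 39.8 J/K

Mole fractions: x_A = 3.9/6.97 = 0.56, x_B = 0.44.
ΔS_mix = −R(n_A ln x_A + n_B ln x_B) = −8.314 × (3.9 ln 0.56 + 3.07 ln 0.44) = 39.8 J/K.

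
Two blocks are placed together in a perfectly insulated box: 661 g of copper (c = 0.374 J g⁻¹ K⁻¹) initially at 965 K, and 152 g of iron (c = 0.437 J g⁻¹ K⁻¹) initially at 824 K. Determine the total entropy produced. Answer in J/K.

Energy balance: T_f = (m₁c₁T₁ + m₂c₂T₂)/(m₁c₁ + m₂c₂) = 935.14 K.
ΔS₁ = m₁c₁ ln(T_f/T₁) = 247.214 × ln(935.14/965) = -7.771 J/K.
ΔS₂ = m₂c₂ ln(T_f/T₂) = 66.424 × ln(935.14/824) = 8.404 J/K.
ΔS_total = -7.771 + 8.404 = 0.633 J/K.

ΔS_total = 0.633 J/K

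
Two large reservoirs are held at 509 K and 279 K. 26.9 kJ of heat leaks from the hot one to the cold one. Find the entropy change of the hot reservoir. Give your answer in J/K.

ΔS_hot = -52.8 J/K

The hot reservoir loses heat Q, so ΔS_hot = −Q/T_H = −26900/509 = -52.8 J/K.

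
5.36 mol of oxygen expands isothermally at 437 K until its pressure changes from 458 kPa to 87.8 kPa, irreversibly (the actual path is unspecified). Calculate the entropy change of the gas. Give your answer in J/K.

ΔS_gas = 73.6 J/K

Entropy is a state function, so ΔS_gas depends only on the end states.
For an isothermal ideal gas ΔS_gas = nR ln(P₁/P₂) = 5.36 × 8.314 × ln(458/87.8) = 73.6 J/K.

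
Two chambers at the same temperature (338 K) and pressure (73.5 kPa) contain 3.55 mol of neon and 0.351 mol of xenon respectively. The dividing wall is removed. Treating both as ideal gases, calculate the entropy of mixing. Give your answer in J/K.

Mole fractions: x_A = 3.55/3.9 = 0.91, x_B = 0.09.
ΔS_mix = −R(n_A ln x_A + n_B ln x_B) = −8.314 × (3.55 ln 0.91 + 0.351 ln 0.09) = 9.81 J/K.

ΔS_mix = 9.81 J/K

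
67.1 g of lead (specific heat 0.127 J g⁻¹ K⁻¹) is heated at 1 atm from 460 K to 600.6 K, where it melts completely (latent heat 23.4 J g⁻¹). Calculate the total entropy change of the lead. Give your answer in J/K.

Warming step: ΔS₁ = m c ln(T_tr/T_i) = 67.1 × 0.127 × ln(600.6/460) = 2.273 J/K.
Phase change: ΔS₂ = +mL/T_tr = 67.1 × 23.4 / 600.6 = 2.614 J/K.
ΔS_total = (2.273) + (2.614) = 4.89 J/K.

ΔS = 4.89 J/K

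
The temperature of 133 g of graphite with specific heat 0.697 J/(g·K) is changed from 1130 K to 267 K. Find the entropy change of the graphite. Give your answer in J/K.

ΔS = -134 J/K

ΔS = ∫dQ_rev/T = m c ln(T₂/T₁) = 133 × 0.697 × ln(267/1130) = -134 J/K.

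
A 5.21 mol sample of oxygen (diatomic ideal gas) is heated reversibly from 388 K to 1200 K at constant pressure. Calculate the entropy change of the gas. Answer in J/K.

ΔS = 171 J/K

At constant pressure, ΔS = nC_p ln(T₂/T₁) with C_p = 7R/2 = 29.1 J mol⁻¹ K⁻¹.
ΔS = 5.21 × 29.1 × ln(1200/388) = 171 J/K.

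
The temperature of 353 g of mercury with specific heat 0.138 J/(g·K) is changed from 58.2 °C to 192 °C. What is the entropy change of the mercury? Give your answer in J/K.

ΔS = 16.5 J/K

In kelvin: T₁ = 331.35 K, T₂ = 465.15 K. ΔS = ∫dQ_rev/T = m c ln(T₂/T₁) = 353 × 0.138 × ln(465.15/331.35) = 16.5 J/K.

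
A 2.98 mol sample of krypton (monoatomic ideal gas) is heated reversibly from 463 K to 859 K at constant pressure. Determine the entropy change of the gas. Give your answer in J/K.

At constant pressure, ΔS = nC_p ln(T₂/T₁) with C_p = 5R/2 = 20.79 J mol⁻¹ K⁻¹.
ΔS = 2.98 × 20.79 × ln(859/463) = 38.3 J/K.

ΔS = 38.3 J/K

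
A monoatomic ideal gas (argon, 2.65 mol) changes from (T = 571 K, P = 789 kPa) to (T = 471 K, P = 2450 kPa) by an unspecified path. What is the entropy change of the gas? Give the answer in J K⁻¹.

ΔS = nC_p ln(T₂/T₁) − nR ln(P₂/P₁), with C_p = 5R/2 = 20.79 J mol⁻¹ K⁻¹ for a monoatomic ideal gas.
ΔS = 2.65 × [20.79 × ln(471/571) − 8.314 × ln(2450/789)] = -35.6 J/K.

ΔS = -35.6 J/K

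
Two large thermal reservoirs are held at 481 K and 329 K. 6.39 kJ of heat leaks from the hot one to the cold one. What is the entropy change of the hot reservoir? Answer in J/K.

The hot reservoir loses heat Q, so ΔS_hot = −Q/T_H = −6390/481 = -13.3 J/K.

ΔS_hot = -13.3 J/K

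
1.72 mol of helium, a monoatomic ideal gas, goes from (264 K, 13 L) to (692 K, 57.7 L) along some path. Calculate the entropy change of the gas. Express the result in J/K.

Entropy is a state function: ΔS = nC_V ln(T₂/T₁) + nR ln(V₂/V₁), with C_V = 3R/2 = 12.47 J mol⁻¹ K⁻¹ for a monoatomic ideal gas.
ΔS = 1.72 × [12.47 × ln(692/264) + 8.314 × ln(57.7/13)] = 42 J/K.

ΔS = 42 J/K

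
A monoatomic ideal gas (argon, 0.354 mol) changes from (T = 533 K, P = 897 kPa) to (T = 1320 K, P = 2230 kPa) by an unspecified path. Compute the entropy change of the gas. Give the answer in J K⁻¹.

ΔS = 3.99 J/K

ΔS = nC_p ln(T₂/T₁) − nR ln(P₂/P₁), with C_p = 5R/2 = 20.79 J mol⁻¹ K⁻¹ for a monoatomic ideal gas.
ΔS = 0.354 × [20.79 × ln(1320/533) − 8.314 × ln(2230/897)] = 3.99 J/K.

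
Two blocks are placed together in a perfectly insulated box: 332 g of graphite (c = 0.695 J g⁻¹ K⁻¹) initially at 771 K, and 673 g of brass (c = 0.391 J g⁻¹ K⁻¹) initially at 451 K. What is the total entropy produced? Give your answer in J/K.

Energy balance: T_f = (m₁c₁T₁ + m₂c₂T₂)/(m₁c₁ + m₂c₂) = 600.5 K.
ΔS₁ = m₁c₁ ln(T_f/T₁) = 230.74 × ln(600.5/771) = -57.67 J/K.
ΔS₂ = m₂c₂ ln(T_f/T₂) = 263.143 × ln(600.5/451) = 75.34 J/K.
ΔS_total = -57.67 + 75.34 = 17.7 J/K.

ΔS_total = 17.7 J/K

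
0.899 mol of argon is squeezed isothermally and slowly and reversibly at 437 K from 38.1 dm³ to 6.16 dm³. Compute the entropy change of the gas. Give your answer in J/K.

ΔS_gas = -13.6 J/K

For an isothermal ideal gas ΔS_gas = nR ln(V₂/V₁) = 0.899 × 8.314 × ln(6.16/38.1) = -13.6 J/K.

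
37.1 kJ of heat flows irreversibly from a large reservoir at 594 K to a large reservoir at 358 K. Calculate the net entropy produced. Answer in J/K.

ΔS_hot = −Q/T_H = −37100/594 = -62.458 J/K and ΔS_cold = +Q/T_C = 37100/358 = 103.63 J/K.
ΔS_total = -62.458 + 103.63 = 41.2 J/K, positive as the second law requires.

ΔS_total = 41.2 J/K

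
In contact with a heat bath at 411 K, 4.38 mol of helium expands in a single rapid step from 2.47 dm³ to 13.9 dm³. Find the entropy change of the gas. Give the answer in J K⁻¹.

Entropy is a state function, so ΔS_gas depends only on the end states.
For an isothermal ideal gas ΔS_gas = nR ln(V₂/V₁) = 4.38 × 8.314 × ln(13.9/2.47) = 62.9 J/K.

ΔS_gas = 62.9 J/K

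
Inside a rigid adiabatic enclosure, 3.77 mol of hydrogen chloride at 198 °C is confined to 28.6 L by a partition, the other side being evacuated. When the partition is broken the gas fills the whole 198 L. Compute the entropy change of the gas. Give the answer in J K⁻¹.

ΔS_gas = 60.6 J/K

No heat is exchanged and no work is done, so the ideal-gas temperature stays constant.
Entropy is a state function; using a reversible isothermal path, ΔS_gas = nR ln(V₂/V₁) = 3.77 × 8.314 × ln(198/28.6) = 60.6 J/K.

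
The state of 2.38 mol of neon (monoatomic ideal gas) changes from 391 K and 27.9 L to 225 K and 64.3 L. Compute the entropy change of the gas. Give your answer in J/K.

ΔS = 0.119 J/K

Entropy is a state function: ΔS = nC_V ln(T₂/T₁) + nR ln(V₂/V₁), with C_V = 3R/2 = 12.47 J mol⁻¹ K⁻¹ for a monoatomic ideal gas.
ΔS = 2.38 × [12.47 × ln(225/391) + 8.314 × ln(64.3/27.9)] = 0.119 J/K.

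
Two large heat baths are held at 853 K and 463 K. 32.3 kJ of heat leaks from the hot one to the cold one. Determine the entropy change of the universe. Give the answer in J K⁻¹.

ΔS_total = 31.9 J/K

ΔS_hot = −Q/T_H = −32300/853 = -37.87 J/K and ΔS_cold = +Q/T_C = 32300/463 = 69.76 J/K.
ΔS_total = -37.87 + 69.76 = 31.9 J/K, positive as the second law requires.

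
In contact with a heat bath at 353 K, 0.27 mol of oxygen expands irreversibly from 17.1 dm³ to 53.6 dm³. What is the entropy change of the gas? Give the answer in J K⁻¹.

Entropy is a state function, so ΔS_gas depends only on the end states.
For an isothermal ideal gas ΔS_gas = nR ln(V₂/V₁) = 0.27 × 8.314 × ln(53.6/17.1) = 2.56 J/K.

ΔS_gas = 2.56 J/K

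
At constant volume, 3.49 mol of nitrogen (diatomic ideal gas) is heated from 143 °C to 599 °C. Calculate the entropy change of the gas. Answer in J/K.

ΔS = 53.7 J/K

In kelvin: T₁ = 416.15 K, T₂ = 872.15 K. At constant volume, ΔS = nC_V ln(T₂/T₁) with C_V = 5R/2 = 20.79 J mol⁻¹ K⁻¹.
ΔS = 3.49 × 20.79 × ln(872.15/416.15) = 53.7 J/K.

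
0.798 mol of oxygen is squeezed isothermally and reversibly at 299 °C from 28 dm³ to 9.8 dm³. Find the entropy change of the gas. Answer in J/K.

ΔS_gas = -6.97 J/K

For an isothermal ideal gas ΔS_gas = nR ln(V₂/V₁) = 0.798 × 8.314 × ln(9.8/28) = -6.97 J/K.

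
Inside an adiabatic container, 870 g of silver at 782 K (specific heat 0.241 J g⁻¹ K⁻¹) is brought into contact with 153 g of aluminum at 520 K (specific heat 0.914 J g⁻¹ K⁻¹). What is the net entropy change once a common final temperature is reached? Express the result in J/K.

Energy balance: T_f = (m₁c₁T₁ + m₂c₂T₂)/(m₁c₁ + m₂c₂) = 677.17 K.
ΔS₁ = m₁c₁ ln(T_f/T₁) = 209.67 × ln(677.17/782) = -30.18 J/K.
ΔS₂ = m₂c₂ ln(T_f/T₂) = 139.842 × ln(677.17/520) = 36.93 J/K.
ΔS_total = -30.18 + 36.93 = 6.75 J/K.

ΔS_total = 6.75 J/K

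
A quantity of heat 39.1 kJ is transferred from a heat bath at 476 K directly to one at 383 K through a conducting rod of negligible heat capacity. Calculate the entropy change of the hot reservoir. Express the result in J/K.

The hot reservoir loses heat Q, so ΔS_hot = −Q/T_H = −39100/476 = -82.1 J/K.

ΔS_hot = -82.1 J/K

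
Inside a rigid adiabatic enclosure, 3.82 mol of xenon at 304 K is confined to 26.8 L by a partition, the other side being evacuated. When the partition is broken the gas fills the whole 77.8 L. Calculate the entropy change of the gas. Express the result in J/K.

No heat is exchanged and no work is done, so the ideal-gas temperature stays constant.
Entropy is a state function; using a reversible isothermal path, ΔS_gas = nR ln(V₂/V₁) = 3.82 × 8.314 × ln(77.8/26.8) = 33.8 J/K.

ΔS_gas = 33.8 J/K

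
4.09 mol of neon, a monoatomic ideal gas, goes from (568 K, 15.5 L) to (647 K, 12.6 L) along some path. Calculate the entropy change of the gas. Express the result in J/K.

Entropy is a state function: ΔS = nC_V ln(T₂/T₁) + nR ln(V₂/V₁), with C_V = 3R/2 = 12.47 J mol⁻¹ K⁻¹ for a monoatomic ideal gas.
ΔS = 4.09 × [12.47 × ln(647/568) + 8.314 × ln(12.6/15.5)] = -0.401 J/K.

ΔS = -0.401 J/K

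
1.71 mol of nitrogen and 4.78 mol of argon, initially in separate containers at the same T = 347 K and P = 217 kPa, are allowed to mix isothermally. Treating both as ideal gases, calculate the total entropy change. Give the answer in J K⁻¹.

Mole fractions: x_A = 1.71/6.49 = 0.263, x_B = 0.737.
ΔS_mix = −R(n_A ln x_A + n_B ln x_B) = −8.314 × (1.71 ln 0.263 + 4.78 ln 0.737) = 31.1 J/K.

ΔS_mix = 31.1 J/K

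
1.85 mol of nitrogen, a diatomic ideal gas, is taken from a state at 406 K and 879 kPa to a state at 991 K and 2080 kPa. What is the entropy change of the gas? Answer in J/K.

ΔS = nC_p ln(T₂/T₁) − nR ln(P₂/P₁), with C_p = 7R/2 = 29.1 J mol⁻¹ K⁻¹ for a diatomic ideal gas.
ΔS = 1.85 × [29.1 × ln(991/406) − 8.314 × ln(2080/879)] = 34.8 J/K.

ΔS = 34.8 J/K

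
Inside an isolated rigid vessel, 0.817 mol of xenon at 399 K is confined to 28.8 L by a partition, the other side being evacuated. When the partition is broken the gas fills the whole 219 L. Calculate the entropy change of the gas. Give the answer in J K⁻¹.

ΔS_gas = 13.8 J/K

For an ideal gas in free expansion Q = 0 and W = 0, so T is unchanged.
Entropy is a state function; using a reversible isothermal path, ΔS_gas = nR ln(V₂/V₁) = 0.817 × 8.314 × ln(219/28.8) = 13.8 J/K.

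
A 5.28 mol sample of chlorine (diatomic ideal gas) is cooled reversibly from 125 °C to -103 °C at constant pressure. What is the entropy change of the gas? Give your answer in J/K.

In kelvin: T₁ = 398.15 K, T₂ = 170.15 K. At constant pressure, ΔS = nC_p ln(T₂/T₁) with C_p = 7R/2 = 29.1 J mol⁻¹ K⁻¹.
ΔS = 5.28 × 29.1 × ln(170.15/398.15) = -131 J/K.

ΔS = -131 J/K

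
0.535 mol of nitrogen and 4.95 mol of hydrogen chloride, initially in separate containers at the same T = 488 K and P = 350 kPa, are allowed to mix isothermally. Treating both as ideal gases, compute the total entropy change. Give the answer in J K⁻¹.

Mole fractions: x_A = 0.535/5.49 = 0.0975, x_B = 0.902.
ΔS_mix = −R(n_A ln x_A + n_B ln x_B) = −8.314 × (0.535 ln 0.0975 + 4.95 ln 0.902) = 14.6 J/K.

ΔS_mix = 14.6 J/K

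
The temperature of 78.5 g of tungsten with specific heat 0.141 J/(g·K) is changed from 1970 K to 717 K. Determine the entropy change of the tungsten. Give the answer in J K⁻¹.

ΔS = ∫dQ_rev/T = m c ln(T₂/T₁) = 78.5 × 0.141 × ln(717/1970) = -11.2 J/K.

ΔS = -11.2 J/K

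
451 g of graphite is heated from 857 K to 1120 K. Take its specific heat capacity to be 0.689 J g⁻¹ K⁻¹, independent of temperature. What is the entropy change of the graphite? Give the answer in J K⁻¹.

ΔS = 83.2 J/K

ΔS = ∫dQ_rev/T = m c ln(T₂/T₁) = 451 × 0.689 × ln(1120/857) = 83.2 J/K.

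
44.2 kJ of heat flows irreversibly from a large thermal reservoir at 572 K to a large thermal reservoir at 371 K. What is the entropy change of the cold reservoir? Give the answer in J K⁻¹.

The cold reservoir gains heat Q, so ΔS_cold = +Q/T_C = 44200/371 = 119 J/K.

ΔS_cold = 119 J/K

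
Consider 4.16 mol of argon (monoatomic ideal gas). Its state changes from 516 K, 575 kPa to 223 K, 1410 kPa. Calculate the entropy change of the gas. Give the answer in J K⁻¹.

ΔS = nC_p ln(T₂/T₁) − nR ln(P₂/P₁), with C_p = 5R/2 = 20.79 J mol⁻¹ K⁻¹ for a monoatomic ideal gas.
ΔS = 4.16 × [20.79 × ln(223/516) − 8.314 × ln(1410/575)] = -104 J/K.

ΔS = -104 J/K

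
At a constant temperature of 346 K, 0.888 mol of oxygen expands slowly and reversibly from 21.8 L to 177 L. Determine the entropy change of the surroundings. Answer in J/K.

ΔS_surr = -15.5 J/K

For an isothermal ideal gas ΔS_gas = nR ln(V₂/V₁) = 0.888 × 8.314 × ln(177/21.8) = 15.5 J/K.
The process is reversible, so ΔS_surr = −ΔS_gas = -15.5 J/K and ΔS_universe = 0.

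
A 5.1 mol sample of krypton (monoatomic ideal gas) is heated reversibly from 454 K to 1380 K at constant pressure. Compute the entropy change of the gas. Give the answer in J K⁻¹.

ΔS = 118 J/K

At constant pressure, ΔS = nC_p ln(T₂/T₁) with C_p = 5R/2 = 20.79 J mol⁻¹ K⁻¹.
ΔS = 5.1 × 20.79 × ln(1380/454) = 118 J/K.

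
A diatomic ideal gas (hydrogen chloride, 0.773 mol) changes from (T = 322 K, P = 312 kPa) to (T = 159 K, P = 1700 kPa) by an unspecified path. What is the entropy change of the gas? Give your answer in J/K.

ΔS = nC_p ln(T₂/T₁) − nR ln(P₂/P₁), with C_p = 7R/2 = 29.1 J mol⁻¹ K⁻¹ for a diatomic ideal gas.
ΔS = 0.773 × [29.1 × ln(159/322) − 8.314 × ln(1700/312)] = -26.8 J/K.

ΔS = -26.8 J/K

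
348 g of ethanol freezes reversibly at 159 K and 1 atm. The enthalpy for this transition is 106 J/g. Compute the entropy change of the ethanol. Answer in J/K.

ΔS = -232 J/K

Heat released by the substance: Q = −mL = −348 × 106 = −36888 J.
At constant T, ΔS = Q_rev/T = −36888 / 159 = -232 J/K.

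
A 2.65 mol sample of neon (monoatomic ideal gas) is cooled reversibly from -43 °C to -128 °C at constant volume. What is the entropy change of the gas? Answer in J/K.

In kelvin: T₁ = 230.15 K, T₂ = 145.15 K. At constant volume, ΔS = nC_V ln(T₂/T₁) with C_V = 3R/2 = 12.47 J mol⁻¹ K⁻¹.
ΔS = 2.65 × 12.47 × ln(145.15/230.15) = -15.2 J/K.

ΔS = -15.2 J/K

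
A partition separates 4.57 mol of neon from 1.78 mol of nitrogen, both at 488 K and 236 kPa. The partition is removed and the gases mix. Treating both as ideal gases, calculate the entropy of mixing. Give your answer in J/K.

ΔS_mix = 31.3 J/K

Mole fractions: x_A = 4.57/6.35 = 0.72, x_B = 0.28.
ΔS_mix = −R(n_A ln x_A + n_B ln x_B) = −8.314 × (4.57 ln 0.72 + 1.78 ln 0.28) = 31.3 J/K.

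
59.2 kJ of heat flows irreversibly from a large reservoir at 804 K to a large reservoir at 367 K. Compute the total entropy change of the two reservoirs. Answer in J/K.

ΔS_total = 87.7 J/K

ΔS_hot = −Q/T_H = −59200/804 = -73.63 J/K and ΔS_cold = +Q/T_C = 59200/367 = 161.3 J/K.
ΔS_total = -73.63 + 161.3 = 87.7 J/K, positive as the second law requires.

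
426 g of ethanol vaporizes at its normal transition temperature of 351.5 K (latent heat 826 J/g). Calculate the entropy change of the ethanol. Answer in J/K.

ΔS = 1000 J/K

Heat absorbed by the substance: Q = mL = 426 × 826 = 351876 J.
At constant T, ΔS = Q_rev/T = 351876 / 351.5 = 1000 J/K.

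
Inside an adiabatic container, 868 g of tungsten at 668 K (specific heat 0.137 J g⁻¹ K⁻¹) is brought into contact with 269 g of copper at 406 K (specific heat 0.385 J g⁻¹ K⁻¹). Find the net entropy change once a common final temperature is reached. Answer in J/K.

Energy balance: T_f = (m₁c₁T₁ + m₂c₂T₂)/(m₁c₁ + m₂c₂) = 546.04 K.
ΔS₁ = m₁c₁ ln(T_f/T₁) = 118.916 × ln(546.04/668) = -23.97 J/K.
ΔS₂ = m₂c₂ ln(T_f/T₂) = 103.565 × ln(546.04/406) = 30.69 J/K.
ΔS_total = -23.97 + 30.69 = 6.72 J/K.

ΔS_total = 6.72 J/K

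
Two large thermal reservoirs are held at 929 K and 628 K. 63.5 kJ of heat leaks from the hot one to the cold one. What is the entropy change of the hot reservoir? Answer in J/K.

The hot reservoir loses heat Q, so ΔS_hot = −Q/T_H = −63500/929 = -68.4 J/K.

ΔS_hot = -68.4 J/K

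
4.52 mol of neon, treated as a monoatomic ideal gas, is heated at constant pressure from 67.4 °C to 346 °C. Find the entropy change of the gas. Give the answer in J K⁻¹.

In kelvin: T₁ = 340.55 K, T₂ = 619.15 K. At constant pressure, ΔS = nC_p ln(T₂/T₁) with C_p = 5R/2 = 20.79 J mol⁻¹ K⁻¹.
ΔS = 4.52 × 20.79 × ln(619.15/340.55) = 56.2 J/K.

ΔS = 56.2 J/K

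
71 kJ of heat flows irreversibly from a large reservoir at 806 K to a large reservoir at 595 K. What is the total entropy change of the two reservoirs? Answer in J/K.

ΔS_total = 31.2 J/K

ΔS_hot = −Q/T_H = −71000/806 = -88.09 J/K and ΔS_cold = +Q/T_C = 71000/595 = 119.3 J/K.
ΔS_total = -88.09 + 119.3 = 31.2 J/K, positive as the second law requires.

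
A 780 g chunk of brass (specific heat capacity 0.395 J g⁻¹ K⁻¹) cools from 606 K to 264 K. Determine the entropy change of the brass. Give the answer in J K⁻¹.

ΔS = ∫dQ_rev/T = m c ln(T₂/T₁) = 780 × 0.395 × ln(264/606) = -256 J/K.

ΔS = -256 J/K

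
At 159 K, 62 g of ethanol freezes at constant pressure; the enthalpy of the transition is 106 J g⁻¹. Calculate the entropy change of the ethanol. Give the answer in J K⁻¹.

Heat released by the substance: Q = −mL = −62 × 106 = −6572 J.
At constant T, ΔS = Q_rev/T = −6572 / 159 = -41.3 J/K.

ΔS = -41.3 J/K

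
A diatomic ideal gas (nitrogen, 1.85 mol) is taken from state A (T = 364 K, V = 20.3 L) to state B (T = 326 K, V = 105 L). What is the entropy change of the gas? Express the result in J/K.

Entropy is a state function: ΔS = nC_V ln(T₂/T₁) + nR ln(V₂/V₁), with C_V = 5R/2 = 20.79 J mol⁻¹ K⁻¹ for a diatomic ideal gas.
ΔS = 1.85 × [20.79 × ln(326/364) + 8.314 × ln(105/20.3)] = 21 J/K.

ΔS = 21 J/K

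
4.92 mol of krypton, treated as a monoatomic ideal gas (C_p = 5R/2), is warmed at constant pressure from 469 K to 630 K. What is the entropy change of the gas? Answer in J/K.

At constant pressure, ΔS = nC_p ln(T₂/T₁) with C_p = 5R/2 = 20.79 J mol⁻¹ K⁻¹.
ΔS = 4.92 × 20.79 × ln(630/469) = 30.2 J/K.

ΔS = 30.2 J/K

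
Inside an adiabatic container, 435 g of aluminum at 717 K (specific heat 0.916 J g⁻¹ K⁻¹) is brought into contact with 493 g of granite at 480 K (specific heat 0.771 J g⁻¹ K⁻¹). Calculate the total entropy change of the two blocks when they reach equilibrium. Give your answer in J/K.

Energy balance: T_f = (m₁c₁T₁ + m₂c₂T₂)/(m₁c₁ + m₂c₂) = 601.29 K.
ΔS₁ = m₁c₁ ln(T_f/T₁) = 398.46 × ln(601.29/717) = -70.13 J/K.
ΔS₂ = m₂c₂ ln(T_f/T₂) = 380.103 × ln(601.29/480) = 85.64 J/K.
ΔS_total = -70.13 + 85.64 = 15.5 J/K.

ΔS_total = 15.5 J/K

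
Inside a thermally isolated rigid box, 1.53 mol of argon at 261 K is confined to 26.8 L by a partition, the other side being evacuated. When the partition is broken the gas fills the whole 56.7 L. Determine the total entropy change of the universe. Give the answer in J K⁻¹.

ΔS_universe = 9.53 J/K

For an ideal gas in free expansion Q = 0 and W = 0, so T is unchanged.
Entropy is a state function; using a reversible isothermal path, ΔS_gas = nR ln(V₂/V₁) = 1.53 × 8.314 × ln(56.7/26.8) = 9.53 J/K.
The insulated surroundings exchange no heat, so ΔS_surr = 0 and ΔS_universe = ΔS_gas.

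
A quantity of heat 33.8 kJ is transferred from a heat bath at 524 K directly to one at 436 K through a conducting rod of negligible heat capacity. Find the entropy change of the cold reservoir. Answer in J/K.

ΔS_cold = 77.5 J/K

The cold reservoir gains heat Q, so ΔS_cold = +Q/T_C = 33800/436 = 77.5 J/K.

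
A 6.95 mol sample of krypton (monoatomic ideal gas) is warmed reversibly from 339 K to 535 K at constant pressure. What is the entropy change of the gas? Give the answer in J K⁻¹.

At constant pressure, ΔS = nC_p ln(T₂/T₁) with C_p = 5R/2 = 20.79 J mol⁻¹ K⁻¹.
ΔS = 6.95 × 20.79 × ln(535/339) = 65.9 J/K.

ΔS = 65.9 J/K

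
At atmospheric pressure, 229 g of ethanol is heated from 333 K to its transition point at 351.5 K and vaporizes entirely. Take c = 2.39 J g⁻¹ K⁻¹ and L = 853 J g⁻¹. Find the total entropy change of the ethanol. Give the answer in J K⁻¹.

Warming step: ΔS₁ = m c ln(T_tr/T_i) = 229 × 2.39 × ln(351.5/333) = 29.59 J/K.
Phase change: ΔS₂ = +mL/T_tr = 229 × 853 / 351.5 = 555.7 J/K.
ΔS_total = (29.59) + (555.7) = 585 J/K.

ΔS = 585 J/K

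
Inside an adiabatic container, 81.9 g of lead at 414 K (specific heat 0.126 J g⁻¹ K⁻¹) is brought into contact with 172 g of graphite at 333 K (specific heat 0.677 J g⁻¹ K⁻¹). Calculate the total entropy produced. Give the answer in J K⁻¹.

Energy balance: T_f = (m₁c₁T₁ + m₂c₂T₂)/(m₁c₁ + m₂c₂) = 339.59 K.
ΔS₁ = m₁c₁ ln(T_f/T₁) = 10.3194 × ln(339.59/414) = -2.044 J/K.
ΔS₂ = m₂c₂ ln(T_f/T₂) = 116.444 × ln(339.59/333) = 2.283 J/K.
ΔS_total = -2.044 + 2.283 = 0.239 J/K.

ΔS_total = 0.239 J/K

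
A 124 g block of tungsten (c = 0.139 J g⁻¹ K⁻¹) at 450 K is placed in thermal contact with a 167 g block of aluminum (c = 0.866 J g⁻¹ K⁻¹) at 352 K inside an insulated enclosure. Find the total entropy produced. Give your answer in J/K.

Energy balance: T_f = (m₁c₁T₁ + m₂c₂T₂)/(m₁c₁ + m₂c₂) = 362.44 K.
ΔS₁ = m₁c₁ ln(T_f/T₁) = 17.236 × ln(362.44/450) = -3.73 J/K.
ΔS₂ = m₂c₂ ln(T_f/T₂) = 144.622 × ln(362.44/352) = 4.225 J/K.
ΔS_total = -3.73 + 4.225 = 0.495 J/K.

ΔS_total = 0.495 J/K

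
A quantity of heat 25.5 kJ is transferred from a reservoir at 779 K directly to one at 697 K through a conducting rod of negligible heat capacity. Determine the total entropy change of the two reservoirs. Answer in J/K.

ΔS_total = 3.85 J/K

ΔS_hot = −Q/T_H = −25500/779 = -32.734 J/K and ΔS_cold = +Q/T_C = 25500/697 = 36.585 J/K.
ΔS_total = -32.734 + 36.585 = 3.85 J/K, positive as the second law requires.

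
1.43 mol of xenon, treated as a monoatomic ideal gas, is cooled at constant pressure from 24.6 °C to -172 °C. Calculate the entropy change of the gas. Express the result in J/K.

ΔS = -32.1 J/K

In kelvin: T₁ = 297.75 K, T₂ = 101.15 K. At constant pressure, ΔS = nC_p ln(T₂/T₁) with C_p = 5R/2 = 20.79 J mol⁻¹ K⁻¹.
ΔS = 1.43 × 20.79 × ln(101.15/297.75) = -32.1 J/K.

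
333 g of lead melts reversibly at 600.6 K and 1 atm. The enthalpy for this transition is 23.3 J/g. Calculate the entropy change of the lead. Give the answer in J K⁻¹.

Heat absorbed by the substance: Q = mL = 333 × 23.3 = 7758.9 J.
At constant T, ΔS = Q_rev/T = 7758.9 / 600.6 = 12.9 J/K.

ΔS = 12.9 J/K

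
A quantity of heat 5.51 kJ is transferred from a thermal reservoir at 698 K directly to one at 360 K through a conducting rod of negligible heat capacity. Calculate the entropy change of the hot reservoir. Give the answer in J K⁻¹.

ΔS_hot = -7.89 J/K

The hot reservoir loses heat Q, so ΔS_hot = −Q/T_H = −5510/698 = -7.89 J/K.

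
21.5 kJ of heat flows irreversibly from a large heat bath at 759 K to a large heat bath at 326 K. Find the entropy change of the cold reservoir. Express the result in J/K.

ΔS_cold = 66 J/K

The cold reservoir gains heat Q, so ΔS_cold = +Q/T_C = 21500/326 = 66 J/K.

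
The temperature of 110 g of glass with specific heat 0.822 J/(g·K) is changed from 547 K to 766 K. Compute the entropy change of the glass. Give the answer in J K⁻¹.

ΔS = ∫dQ_rev/T = m c ln(T₂/T₁) = 110 × 0.822 × ln(766/547) = 30.4 J/K.

ΔS = 30.4 J/K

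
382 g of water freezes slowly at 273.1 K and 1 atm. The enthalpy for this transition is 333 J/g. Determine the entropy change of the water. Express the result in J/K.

ΔS = -466 J/K

Heat released by the substance: Q = −mL = −382 × 333 = −127206 J.
At constant T, ΔS = Q_rev/T = −127206 / 273.1 = -466 J/K.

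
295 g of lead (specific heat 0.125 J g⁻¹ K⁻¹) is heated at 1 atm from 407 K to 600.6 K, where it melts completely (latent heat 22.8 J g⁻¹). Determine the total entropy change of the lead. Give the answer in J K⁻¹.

ΔS = 25.5 J/K

Warming step: ΔS₁ = m c ln(T_tr/T_i) = 295 × 0.125 × ln(600.6/407) = 14.35 J/K.
Phase change: ΔS₂ = +mL/T_tr = 295 × 22.8 / 600.6 = 11.2 J/K.
ΔS_total = (14.35) + (11.2) = 25.5 J/K.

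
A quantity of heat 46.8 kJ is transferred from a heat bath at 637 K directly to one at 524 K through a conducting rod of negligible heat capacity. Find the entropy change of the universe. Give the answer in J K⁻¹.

ΔS_total = 15.8 J/K

ΔS_hot = −Q/T_H = −46800/637 = -73.47 J/K and ΔS_cold = +Q/T_C = 46800/524 = 89.31 J/K.
ΔS_total = -73.47 + 89.31 = 15.8 J/K, positive as the second law requires.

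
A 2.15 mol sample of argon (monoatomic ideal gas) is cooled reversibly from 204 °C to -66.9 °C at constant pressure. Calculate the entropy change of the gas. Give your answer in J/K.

ΔS = -37.5 J/K

In kelvin: T₁ = 477.15 K, T₂ = 206.25 K. At constant pressure, ΔS = nC_p ln(T₂/T₁) with C_p = 5R/2 = 20.79 J mol⁻¹ K⁻¹.
ΔS = 2.15 × 20.79 × ln(206.25/477.15) = -37.5 J/K.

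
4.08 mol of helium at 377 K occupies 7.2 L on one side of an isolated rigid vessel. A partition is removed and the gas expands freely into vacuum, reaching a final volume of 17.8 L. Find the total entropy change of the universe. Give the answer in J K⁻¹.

ΔS_universe = 30.7 J/K

For an ideal gas in free expansion Q = 0 and W = 0, so T is unchanged.
Entropy is a state function; using a reversible isothermal path, ΔS_gas = nR ln(V₂/V₁) = 4.08 × 8.314 × ln(17.8/7.2) = 30.7 J/K.
The insulated surroundings exchange no heat, so ΔS_surr = 0 and ΔS_universe = ΔS_gas.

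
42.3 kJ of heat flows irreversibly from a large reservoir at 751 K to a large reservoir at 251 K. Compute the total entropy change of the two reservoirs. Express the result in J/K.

ΔS_hot = −Q/T_H = −42300/751 = -56.32 J/K and ΔS_cold = +Q/T_C = 42300/251 = 168.5 J/K.
ΔS_total = -56.32 + 168.5 = 112 J/K, positive as the second law requires.

ΔS_total = 112 J/K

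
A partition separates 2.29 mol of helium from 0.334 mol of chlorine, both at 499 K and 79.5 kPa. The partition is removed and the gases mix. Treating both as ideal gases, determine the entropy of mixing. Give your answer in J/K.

Mole fractions: x_A = 2.29/2.62 = 0.873, x_B = 0.127.
ΔS_mix = −R(n_A ln x_A + n_B ln x_B) = −8.314 × (2.29 ln 0.873 + 0.334 ln 0.127) = 8.32 J/K.

ΔS_mix = 8.32 J/K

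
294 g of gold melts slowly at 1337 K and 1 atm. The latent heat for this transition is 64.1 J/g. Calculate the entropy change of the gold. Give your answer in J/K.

Heat absorbed by the substance: Q = mL = 294 × 64.1 = 18845.4 J.
At constant T, ΔS = Q_rev/T = 18845.4 / 1337 = 14.1 J/K.

ΔS = 14.1 J/K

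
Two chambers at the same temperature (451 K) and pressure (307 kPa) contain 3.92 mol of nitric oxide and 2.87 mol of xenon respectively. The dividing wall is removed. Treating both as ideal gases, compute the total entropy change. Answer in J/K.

ΔS_mix = 38.5 J/K

Mole fractions: x_A = 3.92/6.79 = 0.577, x_B = 0.423.
ΔS_mix = −R(n_A ln x_A + n_B ln x_B) = −8.314 × (3.92 ln 0.577 + 2.87 ln 0.423) = 38.5 J/K.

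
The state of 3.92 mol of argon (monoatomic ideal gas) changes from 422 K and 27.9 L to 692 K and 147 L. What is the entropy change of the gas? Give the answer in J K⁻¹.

Entropy is a state function: ΔS = nC_V ln(T₂/T₁) + nR ln(V₂/V₁), with C_V = 3R/2 = 12.47 J mol⁻¹ K⁻¹ for a monoatomic ideal gas.
ΔS = 3.92 × [12.47 × ln(692/422) + 8.314 × ln(147/27.9)] = 78.3 J/K.

ΔS = 78.3 J/K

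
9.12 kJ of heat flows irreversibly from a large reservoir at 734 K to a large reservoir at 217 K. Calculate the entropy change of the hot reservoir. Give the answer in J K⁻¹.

The hot reservoir loses heat Q, so ΔS_hot = −Q/T_H = −9120/734 = -12.4 J/K.

ΔS_hot = -12.4 J/K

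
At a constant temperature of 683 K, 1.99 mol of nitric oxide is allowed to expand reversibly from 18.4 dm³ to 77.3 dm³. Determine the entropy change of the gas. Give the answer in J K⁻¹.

ΔS_gas = 23.7 J/K

For an isothermal ideal gas ΔS_gas = nR ln(V₂/V₁) = 1.99 × 8.314 × ln(77.3/18.4) = 23.7 J/K.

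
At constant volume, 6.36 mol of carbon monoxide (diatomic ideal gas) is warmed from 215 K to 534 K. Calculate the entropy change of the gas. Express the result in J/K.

At constant volume, ΔS = nC_V ln(T₂/T₁) with C_V = 5R/2 = 20.79 J mol⁻¹ K⁻¹.
ΔS = 6.36 × 20.79 × ln(534/215) = 120 J/K.

ΔS = 120 J/K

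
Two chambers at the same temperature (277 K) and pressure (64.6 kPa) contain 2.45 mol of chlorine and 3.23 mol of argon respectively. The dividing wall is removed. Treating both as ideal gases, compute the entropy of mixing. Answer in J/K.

ΔS_mix = 32.3 J/K

Mole fractions: x_A = 2.45/5.68 = 0.431, x_B = 0.569.
ΔS_mix = −R(n_A ln x_A + n_B ln x_B) = −8.314 × (2.45 ln 0.431 + 3.23 ln 0.569) = 32.3 J/K.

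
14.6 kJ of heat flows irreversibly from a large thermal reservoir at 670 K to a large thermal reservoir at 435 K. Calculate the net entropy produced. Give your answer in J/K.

ΔS_hot = −Q/T_H = −14600/670 = -21.79 J/K and ΔS_cold = +Q/T_C = 14600/435 = 33.56 J/K.
ΔS_total = -21.79 + 33.56 = 11.8 J/K, positive as the second law requires.

ΔS_total = 11.8 J/K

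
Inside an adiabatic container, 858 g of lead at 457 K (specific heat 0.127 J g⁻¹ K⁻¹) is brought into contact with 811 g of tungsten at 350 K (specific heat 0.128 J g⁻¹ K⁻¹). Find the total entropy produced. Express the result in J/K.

ΔS_total = 1.88 J/K

Energy balance: T_f = (m₁c₁T₁ + m₂c₂T₂)/(m₁c₁ + m₂c₂) = 404.8 K.
ΔS₁ = m₁c₁ ln(T_f/T₁) = 108.966 × ln(404.8/457) = -13.22 J/K.
ΔS₂ = m₂c₂ ln(T_f/T₂) = 103.808 × ln(404.8/350) = 15.1 J/K.
ΔS_total = -13.22 + 15.1 = 1.88 J/K.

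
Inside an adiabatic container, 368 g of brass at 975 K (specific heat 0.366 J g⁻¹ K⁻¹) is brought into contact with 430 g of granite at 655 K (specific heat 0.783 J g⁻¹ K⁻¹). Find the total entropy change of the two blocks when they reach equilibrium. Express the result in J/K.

Energy balance: T_f = (m₁c₁T₁ + m₂c₂T₂)/(m₁c₁ + m₂c₂) = 746.43 K.
ΔS₁ = m₁c₁ ln(T_f/T₁) = 134.688 × ln(746.43/975) = -35.98 J/K.
ΔS₂ = m₂c₂ ln(T_f/T₂) = 336.69 × ln(746.43/655) = 44 J/K.
ΔS_total = -35.98 + 44 = 8.02 J/K.

ΔS_total = 8.02 J/K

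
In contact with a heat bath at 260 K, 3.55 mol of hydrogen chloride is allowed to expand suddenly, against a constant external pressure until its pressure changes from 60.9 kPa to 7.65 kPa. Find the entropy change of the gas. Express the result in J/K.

ΔS_gas = 61.2 J/K

Entropy is a state function, so ΔS_gas depends only on the end states.
For an isothermal ideal gas ΔS_gas = nR ln(P₁/P₂) = 3.55 × 8.314 × ln(60.9/7.65) = 61.2 J/K.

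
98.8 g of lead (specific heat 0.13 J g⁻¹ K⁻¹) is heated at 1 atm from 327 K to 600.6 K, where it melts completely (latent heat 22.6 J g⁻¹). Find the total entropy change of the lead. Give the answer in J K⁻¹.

Warming step: ΔS₁ = m c ln(T_tr/T_i) = 98.8 × 0.13 × ln(600.6/327) = 7.809 J/K.
Phase change: ΔS₂ = +mL/T_tr = 98.8 × 22.6 / 600.6 = 3.718 J/K.
ΔS_total = (7.809) + (3.718) = 11.5 J/K.

ΔS = 11.5 J/K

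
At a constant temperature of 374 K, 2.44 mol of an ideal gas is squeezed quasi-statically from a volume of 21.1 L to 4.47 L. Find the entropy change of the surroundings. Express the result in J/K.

ΔS_surr = 31.5 J/K

For an isothermal ideal gas ΔS_gas = nR ln(V₂/V₁) = 2.44 × 8.314 × ln(4.47/21.1) = -31.5 J/K.
The process is reversible, so ΔS_surr = −ΔS_gas = 31.5 J/K and ΔS_universe = 0.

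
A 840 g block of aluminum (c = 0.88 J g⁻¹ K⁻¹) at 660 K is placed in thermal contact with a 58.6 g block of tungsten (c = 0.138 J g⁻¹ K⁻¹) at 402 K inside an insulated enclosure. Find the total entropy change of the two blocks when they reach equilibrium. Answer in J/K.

ΔS_total = 0.841 J/K

Energy balance: T_f = (m₁c₁T₁ + m₂c₂T₂)/(m₁c₁ + m₂c₂) = 657.21 K.
ΔS₁ = m₁c₁ ln(T_f/T₁) = 739.2 × ln(657.21/660) = -3.134 J/K.
ΔS₂ = m₂c₂ ln(T_f/T₂) = 8.0868 × ln(657.21/402) = 3.975 J/K.
ΔS_total = -3.134 + 3.975 = 0.841 J/K.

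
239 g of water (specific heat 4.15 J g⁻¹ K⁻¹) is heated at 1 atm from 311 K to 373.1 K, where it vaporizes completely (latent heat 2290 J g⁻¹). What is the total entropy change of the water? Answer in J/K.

Warming step: ΔS₁ = m c ln(T_tr/T_i) = 239 × 4.15 × ln(373.1/311) = 180.6 J/K.
Phase change: ΔS₂ = +mL/T_tr = 239 × 2290 / 373.1 = 1467 J/K.
ΔS_total = (180.6) + (1467) = 1650 J/K.

ΔS = 1650 J/K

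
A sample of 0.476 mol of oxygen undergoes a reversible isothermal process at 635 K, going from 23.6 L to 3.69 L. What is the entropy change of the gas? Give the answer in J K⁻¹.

For an isothermal ideal gas ΔS_gas = nR ln(V₂/V₁) = 0.476 × 8.314 × ln(3.69/23.6) = -7.34 J/K.

ΔS_gas = -7.34 J/K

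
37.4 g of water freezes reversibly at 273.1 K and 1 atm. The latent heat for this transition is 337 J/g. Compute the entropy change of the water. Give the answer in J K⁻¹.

ΔS = -46.2 J/K

Heat released by the substance: Q = −mL = −37.4 × 337 = −12603.8 J.
At constant T, ΔS = Q_rev/T = −12603.8 / 273.1 = -46.2 J/K.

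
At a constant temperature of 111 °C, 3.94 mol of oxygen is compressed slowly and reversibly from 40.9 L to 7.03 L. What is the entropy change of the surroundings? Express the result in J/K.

ΔS_surr = 57.7 J/K

For an isothermal ideal gas ΔS_gas = nR ln(V₂/V₁) = 3.94 × 8.314 × ln(7.03/40.9) = -57.7 J/K.
The process is reversible, so ΔS_surr = −ΔS_gas = 57.7 J/K and ΔS_universe = 0.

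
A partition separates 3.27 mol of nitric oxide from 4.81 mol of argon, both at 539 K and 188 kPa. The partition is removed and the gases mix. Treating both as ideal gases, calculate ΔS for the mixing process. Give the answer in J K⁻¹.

ΔS_mix = 45.3 J/K

Mole fractions: x_A = 3.27/8.08 = 0.405, x_B = 0.595.
ΔS_mix = −R(n_A ln x_A + n_B ln x_B) = −8.314 × (3.27 ln 0.405 + 4.81 ln 0.595) = 45.3 J/K.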